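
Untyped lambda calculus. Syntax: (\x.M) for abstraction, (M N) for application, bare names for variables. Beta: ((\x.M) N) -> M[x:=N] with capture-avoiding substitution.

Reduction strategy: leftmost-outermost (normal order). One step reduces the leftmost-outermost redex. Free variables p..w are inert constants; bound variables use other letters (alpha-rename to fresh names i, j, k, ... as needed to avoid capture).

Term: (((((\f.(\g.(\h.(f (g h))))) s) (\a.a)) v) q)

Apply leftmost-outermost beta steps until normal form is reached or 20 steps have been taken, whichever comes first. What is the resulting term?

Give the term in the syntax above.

Step 0: (((((\f.(\g.(\h.(f (g h))))) s) (\a.a)) v) q)
Step 1: ((((\g.(\h.(s (g h)))) (\a.a)) v) q)
Step 2: (((\h.(s ((\a.a) h))) v) q)
Step 3: ((s ((\a.a) v)) q)
Step 4: ((s v) q)

Answer: ((s v) q)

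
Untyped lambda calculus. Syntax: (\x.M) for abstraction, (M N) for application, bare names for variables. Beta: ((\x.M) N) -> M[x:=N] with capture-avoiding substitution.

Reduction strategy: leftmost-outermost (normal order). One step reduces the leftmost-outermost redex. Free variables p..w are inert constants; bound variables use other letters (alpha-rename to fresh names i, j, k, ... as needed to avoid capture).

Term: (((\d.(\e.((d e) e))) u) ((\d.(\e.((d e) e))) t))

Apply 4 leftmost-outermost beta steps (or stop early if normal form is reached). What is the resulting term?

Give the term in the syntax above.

Step 0: (((\d.(\e.((d e) e))) u) ((\d.(\e.((d e) e))) t))
Step 1: ((\e.((u e) e)) ((\d.(\e.((d e) e))) t))
Step 2: ((u ((\d.(\e.((d e) e))) t)) ((\d.(\e.((d e) e))) t))
Step 3: ((u (\e.((t e) e))) ((\d.(\e.((d e) e))) t))
Step 4: ((u (\e.((t e) e))) (\e.((t e) e)))

Answer: ((u (\e.((t e) e))) (\e.((t e) e)))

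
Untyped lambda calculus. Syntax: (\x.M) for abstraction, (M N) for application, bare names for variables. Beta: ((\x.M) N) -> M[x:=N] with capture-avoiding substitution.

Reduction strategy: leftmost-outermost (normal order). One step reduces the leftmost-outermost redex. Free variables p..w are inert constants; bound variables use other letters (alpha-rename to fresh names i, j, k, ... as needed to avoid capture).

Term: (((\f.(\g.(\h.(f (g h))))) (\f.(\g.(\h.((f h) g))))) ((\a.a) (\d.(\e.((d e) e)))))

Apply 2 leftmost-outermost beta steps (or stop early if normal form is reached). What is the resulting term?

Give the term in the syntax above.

Answer: (\h.((\f.(\g.(\h.((f h) g)))) (((\a.a) (\d.(\e.((d e) e)))) h)))

Derivation:
Step 0: (((\f.(\g.(\h.(f (g h))))) (\f.(\g.(\h.((f h) g))))) ((\a.a) (\d.(\e.((d e) e)))))
Step 1: ((\g.(\h.((\f.(\g.(\h.((f h) g)))) (g h)))) ((\a.a) (\d.(\e.((d e) e)))))
Step 2: (\h.((\f.(\g.(\h.((f h) g)))) (((\a.a) (\d.(\e.((d e) e)))) h)))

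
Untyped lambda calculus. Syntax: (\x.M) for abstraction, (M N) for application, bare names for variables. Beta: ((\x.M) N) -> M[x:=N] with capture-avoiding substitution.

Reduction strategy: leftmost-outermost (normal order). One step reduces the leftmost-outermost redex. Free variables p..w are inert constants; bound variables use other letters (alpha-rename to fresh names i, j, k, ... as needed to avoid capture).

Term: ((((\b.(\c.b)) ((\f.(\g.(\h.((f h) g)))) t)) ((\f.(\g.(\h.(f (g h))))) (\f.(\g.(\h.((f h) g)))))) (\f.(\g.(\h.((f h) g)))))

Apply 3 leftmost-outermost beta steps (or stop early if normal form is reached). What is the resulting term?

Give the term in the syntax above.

Step 0: ((((\b.(\c.b)) ((\f.(\g.(\h.((f h) g)))) t)) ((\f.(\g.(\h.(f (g h))))) (\f.(\g.(\h.((f h) g)))))) (\f.(\g.(\h.((f h) g)))))
Step 1: (((\c.((\f.(\g.(\h.((f h) g)))) t)) ((\f.(\g.(\h.(f (g h))))) (\f.(\g.(\h.((f h) g)))))) (\f.(\g.(\h.((f h) g)))))
Step 2: (((\f.(\g.(\h.((f h) g)))) t) (\f.(\g.(\h.((f h) g)))))
Step 3: ((\g.(\h.((t h) g))) (\f.(\g.(\h.((f h) g)))))

Answer: ((\g.(\h.((t h) g))) (\f.(\g.(\h.((f h) g)))))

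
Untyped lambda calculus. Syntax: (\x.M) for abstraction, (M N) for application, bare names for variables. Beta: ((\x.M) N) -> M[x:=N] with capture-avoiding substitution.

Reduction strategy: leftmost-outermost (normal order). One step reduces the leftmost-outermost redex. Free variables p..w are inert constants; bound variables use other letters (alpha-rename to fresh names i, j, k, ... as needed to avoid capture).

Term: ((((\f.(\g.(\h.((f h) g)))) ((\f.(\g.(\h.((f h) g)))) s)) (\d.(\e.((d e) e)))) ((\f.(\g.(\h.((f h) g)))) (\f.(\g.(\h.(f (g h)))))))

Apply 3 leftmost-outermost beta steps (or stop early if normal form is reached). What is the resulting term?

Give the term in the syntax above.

Step 0: ((((\f.(\g.(\h.((f h) g)))) ((\f.(\g.(\h.((f h) g)))) s)) (\d.(\e.((d e) e)))) ((\f.(\g.(\h.((f h) g)))) (\f.(\g.(\h.(f (g h)))))))
Step 1: (((\g.(\h.((((\f.(\g.(\h.((f h) g)))) s) h) g))) (\d.(\e.((d e) e)))) ((\f.(\g.(\h.((f h) g)))) (\f.(\g.(\h.(f (g h)))))))
Step 2: ((\h.((((\f.(\g.(\h.((f h) g)))) s) h) (\d.(\e.((d e) e))))) ((\f.(\g.(\h.((f h) g)))) (\f.(\g.(\h.(f (g h)))))))
Step 3: ((((\f.(\g.(\h.((f h) g)))) s) ((\f.(\g.(\h.((f h) g)))) (\f.(\g.(\h.(f (g h))))))) (\d.(\e.((d e) e))))

Answer: ((((\f.(\g.(\h.((f h) g)))) s) ((\f.(\g.(\h.((f h) g)))) (\f.(\g.(\h.(f (g h))))))) (\d.(\e.((d e) e))))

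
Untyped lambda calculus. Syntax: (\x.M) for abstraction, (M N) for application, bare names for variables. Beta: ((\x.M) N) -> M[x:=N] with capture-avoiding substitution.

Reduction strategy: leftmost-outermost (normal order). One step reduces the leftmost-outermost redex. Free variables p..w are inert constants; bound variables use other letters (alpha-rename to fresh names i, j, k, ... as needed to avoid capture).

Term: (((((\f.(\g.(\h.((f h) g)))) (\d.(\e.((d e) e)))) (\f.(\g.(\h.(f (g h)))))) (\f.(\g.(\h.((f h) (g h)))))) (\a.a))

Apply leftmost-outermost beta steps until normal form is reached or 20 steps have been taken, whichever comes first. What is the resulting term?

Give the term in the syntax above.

Step 0: (((((\f.(\g.(\h.((f h) g)))) (\d.(\e.((d e) e)))) (\f.(\g.(\h.(f (g h)))))) (\f.(\g.(\h.((f h) (g h)))))) (\a.a))
Step 1: ((((\g.(\h.(((\d.(\e.((d e) e))) h) g))) (\f.(\g.(\h.(f (g h)))))) (\f.(\g.(\h.((f h) (g h)))))) (\a.a))
Step 2: (((\h.(((\d.(\e.((d e) e))) h) (\f.(\g.(\h.(f (g h))))))) (\f.(\g.(\h.((f h) (g h)))))) (\a.a))
Step 3: ((((\d.(\e.((d e) e))) (\f.(\g.(\h.((f h) (g h)))))) (\f.(\g.(\h.(f (g h)))))) (\a.a))
Step 4: (((\e.(((\f.(\g.(\h.((f h) (g h))))) e) e)) (\f.(\g.(\h.(f (g h)))))) (\a.a))
Step 5: ((((\f.(\g.(\h.((f h) (g h))))) (\f.(\g.(\h.(f (g h)))))) (\f.(\g.(\h.(f (g h)))))) (\a.a))
Step 6: (((\g.(\h.(((\f.(\g.(\h.(f (g h))))) h) (g h)))) (\f.(\g.(\h.(f (g h)))))) (\a.a))
Step 7: ((\h.(((\f.(\g.(\h.(f (g h))))) h) ((\f.(\g.(\h.(f (g h))))) h))) (\a.a))
Step 8: (((\f.(\g.(\h.(f (g h))))) (\a.a)) ((\f.(\g.(\h.(f (g h))))) (\a.a)))
Step 9: ((\g.(\h.((\a.a) (g h)))) ((\f.(\g.(\h.(f (g h))))) (\a.a)))
Step 10: (\h.((\a.a) (((\f.(\g.(\h.(f (g h))))) (\a.a)) h)))
Step 11: (\h.(((\f.(\g.(\h.(f (g h))))) (\a.a)) h))
Step 12: (\h.((\g.(\h.((\a.a) (g h)))) h))
Step 13: (\h.(\i.((\a.a) (h i))))
Step 14: (\h.(\i.(h i)))

Answer: (\h.(\i.(h i)))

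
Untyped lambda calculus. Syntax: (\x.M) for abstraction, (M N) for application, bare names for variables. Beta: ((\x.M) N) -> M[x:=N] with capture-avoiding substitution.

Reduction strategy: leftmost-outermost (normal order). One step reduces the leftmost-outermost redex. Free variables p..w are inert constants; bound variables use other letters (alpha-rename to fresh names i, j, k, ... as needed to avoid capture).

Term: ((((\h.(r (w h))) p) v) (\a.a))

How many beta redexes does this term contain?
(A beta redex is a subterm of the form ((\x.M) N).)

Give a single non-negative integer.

Term: ((((\h.(r (w h))) p) v) (\a.a))
  Redex: ((\h.(r (w h))) p)
Total redexes: 1

Answer: 1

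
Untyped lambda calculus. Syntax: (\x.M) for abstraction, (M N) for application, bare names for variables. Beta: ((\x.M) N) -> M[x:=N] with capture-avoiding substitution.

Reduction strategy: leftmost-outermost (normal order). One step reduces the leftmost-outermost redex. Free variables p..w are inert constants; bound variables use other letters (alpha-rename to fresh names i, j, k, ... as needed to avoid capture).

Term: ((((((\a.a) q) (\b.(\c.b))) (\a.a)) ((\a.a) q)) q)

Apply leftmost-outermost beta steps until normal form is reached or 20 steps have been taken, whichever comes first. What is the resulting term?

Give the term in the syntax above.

Step 0: ((((((\a.a) q) (\b.(\c.b))) (\a.a)) ((\a.a) q)) q)
Step 1: ((((q (\b.(\c.b))) (\a.a)) ((\a.a) q)) q)
Step 2: ((((q (\b.(\c.b))) (\a.a)) q) q)

Answer: ((((q (\b.(\c.b))) (\a.a)) q) q)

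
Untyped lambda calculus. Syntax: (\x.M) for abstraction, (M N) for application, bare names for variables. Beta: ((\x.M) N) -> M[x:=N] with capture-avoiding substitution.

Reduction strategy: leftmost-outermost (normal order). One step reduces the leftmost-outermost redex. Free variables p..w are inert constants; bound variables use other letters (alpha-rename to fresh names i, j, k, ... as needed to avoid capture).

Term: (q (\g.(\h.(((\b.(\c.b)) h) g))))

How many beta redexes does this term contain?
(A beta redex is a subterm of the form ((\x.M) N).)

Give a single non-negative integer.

Term: (q (\g.(\h.(((\b.(\c.b)) h) g))))
  Redex: ((\b.(\c.b)) h)
Total redexes: 1

Answer: 1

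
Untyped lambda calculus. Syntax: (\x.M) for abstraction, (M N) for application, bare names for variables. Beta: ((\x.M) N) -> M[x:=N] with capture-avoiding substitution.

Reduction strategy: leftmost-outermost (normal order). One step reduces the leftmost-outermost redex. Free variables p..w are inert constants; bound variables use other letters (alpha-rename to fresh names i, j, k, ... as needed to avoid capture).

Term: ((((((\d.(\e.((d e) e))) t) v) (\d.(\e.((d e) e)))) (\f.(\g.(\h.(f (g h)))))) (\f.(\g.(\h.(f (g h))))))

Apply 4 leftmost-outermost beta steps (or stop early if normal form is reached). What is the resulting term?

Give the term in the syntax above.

Answer: (((((t v) v) (\d.(\e.((d e) e)))) (\f.(\g.(\h.(f (g h)))))) (\f.(\g.(\h.(f (g h))))))

Derivation:
Step 0: ((((((\d.(\e.((d e) e))) t) v) (\d.(\e.((d e) e)))) (\f.(\g.(\h.(f (g h)))))) (\f.(\g.(\h.(f (g h))))))
Step 1: (((((\e.((t e) e)) v) (\d.(\e.((d e) e)))) (\f.(\g.(\h.(f (g h)))))) (\f.(\g.(\h.(f (g h))))))
Step 2: (((((t v) v) (\d.(\e.((d e) e)))) (\f.(\g.(\h.(f (g h)))))) (\f.(\g.(\h.(f (g h))))))
Step 3: (normal form reached)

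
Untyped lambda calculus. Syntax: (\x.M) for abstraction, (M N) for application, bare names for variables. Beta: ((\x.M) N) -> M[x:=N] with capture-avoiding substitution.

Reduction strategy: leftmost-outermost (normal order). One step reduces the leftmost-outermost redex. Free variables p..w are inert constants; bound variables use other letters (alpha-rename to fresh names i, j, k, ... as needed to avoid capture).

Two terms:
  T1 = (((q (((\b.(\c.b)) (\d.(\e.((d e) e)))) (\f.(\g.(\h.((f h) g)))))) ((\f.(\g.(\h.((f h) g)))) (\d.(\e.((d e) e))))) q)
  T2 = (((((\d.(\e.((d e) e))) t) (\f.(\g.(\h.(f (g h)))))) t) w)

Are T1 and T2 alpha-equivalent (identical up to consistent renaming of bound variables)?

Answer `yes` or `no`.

Answer: no

Derivation:
Term 1: (((q (((\b.(\c.b)) (\d.(\e.((d e) e)))) (\f.(\g.(\h.((f h) g)))))) ((\f.(\g.(\h.((f h) g)))) (\d.(\e.((d e) e))))) q)
Term 2: (((((\d.(\e.((d e) e))) t) (\f.(\g.(\h.(f (g h)))))) t) w)
Alpha-equivalence: compare structure up to binder renaming.
Result: False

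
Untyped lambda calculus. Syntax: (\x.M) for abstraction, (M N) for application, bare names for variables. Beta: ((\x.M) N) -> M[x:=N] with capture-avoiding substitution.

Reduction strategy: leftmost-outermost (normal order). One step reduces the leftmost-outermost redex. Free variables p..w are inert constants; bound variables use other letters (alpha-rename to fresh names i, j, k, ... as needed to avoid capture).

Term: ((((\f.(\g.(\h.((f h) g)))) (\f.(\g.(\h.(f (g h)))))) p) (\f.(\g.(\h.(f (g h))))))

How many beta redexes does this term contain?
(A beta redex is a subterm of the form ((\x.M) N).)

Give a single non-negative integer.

Term: ((((\f.(\g.(\h.((f h) g)))) (\f.(\g.(\h.(f (g h)))))) p) (\f.(\g.(\h.(f (g h))))))
  Redex: ((\f.(\g.(\h.((f h) g)))) (\f.(\g.(\h.(f (g h))))))
Total redexes: 1

Answer: 1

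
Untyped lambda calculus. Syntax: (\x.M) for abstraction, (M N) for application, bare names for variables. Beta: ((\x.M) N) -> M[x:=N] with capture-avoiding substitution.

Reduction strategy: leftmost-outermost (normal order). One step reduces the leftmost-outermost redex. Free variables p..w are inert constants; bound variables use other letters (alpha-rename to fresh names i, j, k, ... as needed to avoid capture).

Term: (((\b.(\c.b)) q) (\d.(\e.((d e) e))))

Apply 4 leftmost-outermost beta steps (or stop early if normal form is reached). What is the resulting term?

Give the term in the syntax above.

Answer: q

Derivation:
Step 0: (((\b.(\c.b)) q) (\d.(\e.((d e) e))))
Step 1: ((\c.q) (\d.(\e.((d e) e))))
Step 2: q
Step 3: (normal form reached)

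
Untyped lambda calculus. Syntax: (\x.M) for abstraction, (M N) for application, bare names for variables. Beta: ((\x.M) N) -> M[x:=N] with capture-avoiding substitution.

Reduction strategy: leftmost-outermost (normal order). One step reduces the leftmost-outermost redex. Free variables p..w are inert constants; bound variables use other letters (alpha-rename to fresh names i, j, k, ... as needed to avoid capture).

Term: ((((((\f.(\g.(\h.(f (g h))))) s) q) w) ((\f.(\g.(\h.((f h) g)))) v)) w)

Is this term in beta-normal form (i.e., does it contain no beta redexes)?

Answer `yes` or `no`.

Answer: no

Derivation:
Term: ((((((\f.(\g.(\h.(f (g h))))) s) q) w) ((\f.(\g.(\h.((f h) g)))) v)) w)
Found 2 beta redex(es).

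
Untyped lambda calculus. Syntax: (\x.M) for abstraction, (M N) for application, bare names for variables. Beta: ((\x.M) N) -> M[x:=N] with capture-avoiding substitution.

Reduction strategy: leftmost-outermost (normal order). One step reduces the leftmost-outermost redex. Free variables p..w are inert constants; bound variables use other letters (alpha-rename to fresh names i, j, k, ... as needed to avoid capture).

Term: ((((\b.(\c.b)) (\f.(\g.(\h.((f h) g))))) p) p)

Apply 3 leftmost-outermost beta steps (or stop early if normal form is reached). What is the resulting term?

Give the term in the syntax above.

Step 0: ((((\b.(\c.b)) (\f.(\g.(\h.((f h) g))))) p) p)
Step 1: (((\c.(\f.(\g.(\h.((f h) g))))) p) p)
Step 2: ((\f.(\g.(\h.((f h) g)))) p)
Step 3: (\g.(\h.((p h) g)))

Answer: (\g.(\h.((p h) g)))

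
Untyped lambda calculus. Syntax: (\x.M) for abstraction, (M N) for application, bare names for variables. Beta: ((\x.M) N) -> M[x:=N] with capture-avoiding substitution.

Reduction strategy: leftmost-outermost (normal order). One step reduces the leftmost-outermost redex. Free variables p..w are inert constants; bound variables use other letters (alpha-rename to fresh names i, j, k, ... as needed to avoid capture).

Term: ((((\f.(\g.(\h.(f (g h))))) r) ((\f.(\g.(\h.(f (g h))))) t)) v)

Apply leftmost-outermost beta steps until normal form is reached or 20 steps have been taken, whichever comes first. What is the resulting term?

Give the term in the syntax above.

Answer: (r (\h.(t (v h))))

Derivation:
Step 0: ((((\f.(\g.(\h.(f (g h))))) r) ((\f.(\g.(\h.(f (g h))))) t)) v)
Step 1: (((\g.(\h.(r (g h)))) ((\f.(\g.(\h.(f (g h))))) t)) v)
Step 2: ((\h.(r (((\f.(\g.(\h.(f (g h))))) t) h))) v)
Step 3: (r (((\f.(\g.(\h.(f (g h))))) t) v))
Step 4: (r ((\g.(\h.(t (g h)))) v))
Step 5: (r (\h.(t (v h))))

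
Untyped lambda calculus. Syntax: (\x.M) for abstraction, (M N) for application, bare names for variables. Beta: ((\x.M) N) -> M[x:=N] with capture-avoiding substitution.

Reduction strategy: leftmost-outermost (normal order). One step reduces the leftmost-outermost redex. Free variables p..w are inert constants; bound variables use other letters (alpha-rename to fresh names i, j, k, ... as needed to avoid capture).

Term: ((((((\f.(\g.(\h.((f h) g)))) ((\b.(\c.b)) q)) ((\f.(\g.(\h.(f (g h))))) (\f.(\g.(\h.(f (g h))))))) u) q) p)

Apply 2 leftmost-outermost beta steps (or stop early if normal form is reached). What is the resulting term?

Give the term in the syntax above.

Step 0: ((((((\f.(\g.(\h.((f h) g)))) ((\b.(\c.b)) q)) ((\f.(\g.(\h.(f (g h))))) (\f.(\g.(\h.(f (g h))))))) u) q) p)
Step 1: (((((\g.(\h.((((\b.(\c.b)) q) h) g))) ((\f.(\g.(\h.(f (g h))))) (\f.(\g.(\h.(f (g h))))))) u) q) p)
Step 2: ((((\h.((((\b.(\c.b)) q) h) ((\f.(\g.(\h.(f (g h))))) (\f.(\g.(\h.(f (g h)))))))) u) q) p)

Answer: ((((\h.((((\b.(\c.b)) q) h) ((\f.(\g.(\h.(f (g h))))) (\f.(\g.(\h.(f (g h)))))))) u) q) p)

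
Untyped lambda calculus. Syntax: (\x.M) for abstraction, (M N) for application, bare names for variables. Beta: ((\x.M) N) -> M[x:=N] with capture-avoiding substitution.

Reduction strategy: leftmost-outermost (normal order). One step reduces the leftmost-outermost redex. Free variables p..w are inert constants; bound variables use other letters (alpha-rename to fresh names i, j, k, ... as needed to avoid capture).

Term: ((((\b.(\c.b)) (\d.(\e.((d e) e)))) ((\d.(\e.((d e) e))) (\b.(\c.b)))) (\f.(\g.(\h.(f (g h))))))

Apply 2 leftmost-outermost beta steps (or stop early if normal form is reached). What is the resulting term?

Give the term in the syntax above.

Step 0: ((((\b.(\c.b)) (\d.(\e.((d e) e)))) ((\d.(\e.((d e) e))) (\b.(\c.b)))) (\f.(\g.(\h.(f (g h))))))
Step 1: (((\c.(\d.(\e.((d e) e)))) ((\d.(\e.((d e) e))) (\b.(\c.b)))) (\f.(\g.(\h.(f (g h))))))
Step 2: ((\d.(\e.((d e) e))) (\f.(\g.(\h.(f (g h))))))

Answer: ((\d.(\e.((d e) e))) (\f.(\g.(\h.(f (g h))))))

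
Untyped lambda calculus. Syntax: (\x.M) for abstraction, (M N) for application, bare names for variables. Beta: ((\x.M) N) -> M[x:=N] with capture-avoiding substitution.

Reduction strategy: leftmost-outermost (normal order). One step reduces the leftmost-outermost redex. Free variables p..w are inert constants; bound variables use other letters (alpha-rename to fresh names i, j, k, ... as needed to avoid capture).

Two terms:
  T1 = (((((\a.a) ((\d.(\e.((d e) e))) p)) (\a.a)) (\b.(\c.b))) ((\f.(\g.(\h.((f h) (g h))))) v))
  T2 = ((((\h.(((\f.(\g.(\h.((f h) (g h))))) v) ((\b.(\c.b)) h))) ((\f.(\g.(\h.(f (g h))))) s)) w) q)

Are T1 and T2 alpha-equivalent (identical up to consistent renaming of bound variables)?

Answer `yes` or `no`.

Term 1: (((((\a.a) ((\d.(\e.((d e) e))) p)) (\a.a)) (\b.(\c.b))) ((\f.(\g.(\h.((f h) (g h))))) v))
Term 2: ((((\h.(((\f.(\g.(\h.((f h) (g h))))) v) ((\b.(\c.b)) h))) ((\f.(\g.(\h.(f (g h))))) s)) w) q)
Alpha-equivalence: compare structure up to binder renaming.
Result: False

Answer: no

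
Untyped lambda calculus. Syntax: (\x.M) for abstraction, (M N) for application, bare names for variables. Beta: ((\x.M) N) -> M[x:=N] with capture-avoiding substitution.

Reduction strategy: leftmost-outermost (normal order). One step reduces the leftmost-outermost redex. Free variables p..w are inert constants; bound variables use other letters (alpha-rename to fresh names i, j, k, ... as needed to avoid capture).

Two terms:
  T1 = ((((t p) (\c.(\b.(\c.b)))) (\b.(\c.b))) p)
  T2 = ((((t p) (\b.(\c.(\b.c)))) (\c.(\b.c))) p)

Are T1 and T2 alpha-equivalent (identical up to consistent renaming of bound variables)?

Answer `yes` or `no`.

Term 1: ((((t p) (\c.(\b.(\c.b)))) (\b.(\c.b))) p)
Term 2: ((((t p) (\b.(\c.(\b.c)))) (\c.(\b.c))) p)
Alpha-equivalence: compare structure up to binder renaming.
Result: True

Answer: yes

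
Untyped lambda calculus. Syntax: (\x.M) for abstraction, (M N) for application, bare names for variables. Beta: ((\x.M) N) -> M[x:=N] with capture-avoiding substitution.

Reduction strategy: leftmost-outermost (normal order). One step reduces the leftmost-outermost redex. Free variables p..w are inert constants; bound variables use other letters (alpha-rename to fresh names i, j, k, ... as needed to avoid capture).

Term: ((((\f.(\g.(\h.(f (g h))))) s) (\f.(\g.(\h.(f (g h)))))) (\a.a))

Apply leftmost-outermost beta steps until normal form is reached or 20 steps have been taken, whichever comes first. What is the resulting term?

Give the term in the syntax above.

Answer: (s (\g.(\h.(g h))))

Derivation:
Step 0: ((((\f.(\g.(\h.(f (g h))))) s) (\f.(\g.(\h.(f (g h)))))) (\a.a))
Step 1: (((\g.(\h.(s (g h)))) (\f.(\g.(\h.(f (g h)))))) (\a.a))
Step 2: ((\h.(s ((\f.(\g.(\h.(f (g h))))) h))) (\a.a))
Step 3: (s ((\f.(\g.(\h.(f (g h))))) (\a.a)))
Step 4: (s (\g.(\h.((\a.a) (g h)))))
Step 5: (s (\g.(\h.(g h))))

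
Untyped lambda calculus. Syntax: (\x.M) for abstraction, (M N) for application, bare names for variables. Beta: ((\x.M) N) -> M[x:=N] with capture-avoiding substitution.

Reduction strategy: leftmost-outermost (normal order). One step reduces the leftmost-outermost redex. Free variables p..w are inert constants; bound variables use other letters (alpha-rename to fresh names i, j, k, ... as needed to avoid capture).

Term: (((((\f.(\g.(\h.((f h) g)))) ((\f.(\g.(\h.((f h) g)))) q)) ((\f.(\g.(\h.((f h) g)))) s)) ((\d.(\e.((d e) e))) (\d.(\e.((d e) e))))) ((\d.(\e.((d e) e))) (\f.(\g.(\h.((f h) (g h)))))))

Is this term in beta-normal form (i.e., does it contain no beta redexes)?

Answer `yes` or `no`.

Answer: no

Derivation:
Term: (((((\f.(\g.(\h.((f h) g)))) ((\f.(\g.(\h.((f h) g)))) q)) ((\f.(\g.(\h.((f h) g)))) s)) ((\d.(\e.((d e) e))) (\d.(\e.((d e) e))))) ((\d.(\e.((d e) e))) (\f.(\g.(\h.((f h) (g h)))))))
Found 5 beta redex(es).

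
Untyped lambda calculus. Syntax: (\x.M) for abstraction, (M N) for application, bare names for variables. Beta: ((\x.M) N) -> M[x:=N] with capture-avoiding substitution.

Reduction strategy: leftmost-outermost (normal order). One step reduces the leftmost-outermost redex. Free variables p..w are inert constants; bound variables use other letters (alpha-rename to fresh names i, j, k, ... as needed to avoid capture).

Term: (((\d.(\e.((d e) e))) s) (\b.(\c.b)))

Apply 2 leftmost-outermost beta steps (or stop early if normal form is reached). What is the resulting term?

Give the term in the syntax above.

Answer: ((s (\b.(\c.b))) (\b.(\c.b)))

Derivation:
Step 0: (((\d.(\e.((d e) e))) s) (\b.(\c.b)))
Step 1: ((\e.((s e) e)) (\b.(\c.b)))
Step 2: ((s (\b.(\c.b))) (\b.(\c.b)))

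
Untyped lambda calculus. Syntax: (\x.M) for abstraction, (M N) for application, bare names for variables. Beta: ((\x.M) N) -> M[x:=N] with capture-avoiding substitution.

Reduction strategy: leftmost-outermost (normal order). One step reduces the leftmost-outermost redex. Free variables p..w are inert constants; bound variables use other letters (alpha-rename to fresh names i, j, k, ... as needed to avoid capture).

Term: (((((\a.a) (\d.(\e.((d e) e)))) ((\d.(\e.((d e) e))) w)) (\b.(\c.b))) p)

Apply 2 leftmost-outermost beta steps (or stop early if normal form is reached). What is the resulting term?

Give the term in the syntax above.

Step 0: (((((\a.a) (\d.(\e.((d e) e)))) ((\d.(\e.((d e) e))) w)) (\b.(\c.b))) p)
Step 1: ((((\d.(\e.((d e) e))) ((\d.(\e.((d e) e))) w)) (\b.(\c.b))) p)
Step 2: (((\e.((((\d.(\e.((d e) e))) w) e) e)) (\b.(\c.b))) p)

Answer: (((\e.((((\d.(\e.((d e) e))) w) e) e)) (\b.(\c.b))) p)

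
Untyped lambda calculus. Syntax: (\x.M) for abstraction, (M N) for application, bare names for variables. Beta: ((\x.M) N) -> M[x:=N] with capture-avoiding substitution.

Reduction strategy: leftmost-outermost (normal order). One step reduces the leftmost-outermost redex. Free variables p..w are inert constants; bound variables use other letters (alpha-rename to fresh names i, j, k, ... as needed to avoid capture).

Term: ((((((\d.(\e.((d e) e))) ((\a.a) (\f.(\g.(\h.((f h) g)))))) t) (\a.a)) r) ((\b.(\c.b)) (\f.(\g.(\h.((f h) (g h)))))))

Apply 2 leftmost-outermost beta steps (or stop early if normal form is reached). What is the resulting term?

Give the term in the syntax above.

Step 0: ((((((\d.(\e.((d e) e))) ((\a.a) (\f.(\g.(\h.((f h) g)))))) t) (\a.a)) r) ((\b.(\c.b)) (\f.(\g.(\h.((f h) (g h)))))))
Step 1: (((((\e.((((\a.a) (\f.(\g.(\h.((f h) g))))) e) e)) t) (\a.a)) r) ((\b.(\c.b)) (\f.(\g.(\h.((f h) (g h)))))))
Step 2: (((((((\a.a) (\f.(\g.(\h.((f h) g))))) t) t) (\a.a)) r) ((\b.(\c.b)) (\f.(\g.(\h.((f h) (g h)))))))

Answer: (((((((\a.a) (\f.(\g.(\h.((f h) g))))) t) t) (\a.a)) r) ((\b.(\c.b)) (\f.(\g.(\h.((f h) (g h)))))))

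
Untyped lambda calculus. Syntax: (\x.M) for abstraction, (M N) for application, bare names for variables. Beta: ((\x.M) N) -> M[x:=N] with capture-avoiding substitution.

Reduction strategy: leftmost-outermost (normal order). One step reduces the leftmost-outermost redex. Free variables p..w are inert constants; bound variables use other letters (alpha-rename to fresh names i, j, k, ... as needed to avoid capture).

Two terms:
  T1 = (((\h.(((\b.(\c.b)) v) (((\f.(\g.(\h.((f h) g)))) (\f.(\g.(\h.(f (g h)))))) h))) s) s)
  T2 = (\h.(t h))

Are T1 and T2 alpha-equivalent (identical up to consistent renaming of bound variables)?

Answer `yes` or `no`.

Answer: no

Derivation:
Term 1: (((\h.(((\b.(\c.b)) v) (((\f.(\g.(\h.((f h) g)))) (\f.(\g.(\h.(f (g h)))))) h))) s) s)
Term 2: (\h.(t h))
Alpha-equivalence: compare structure up to binder renaming.
Result: False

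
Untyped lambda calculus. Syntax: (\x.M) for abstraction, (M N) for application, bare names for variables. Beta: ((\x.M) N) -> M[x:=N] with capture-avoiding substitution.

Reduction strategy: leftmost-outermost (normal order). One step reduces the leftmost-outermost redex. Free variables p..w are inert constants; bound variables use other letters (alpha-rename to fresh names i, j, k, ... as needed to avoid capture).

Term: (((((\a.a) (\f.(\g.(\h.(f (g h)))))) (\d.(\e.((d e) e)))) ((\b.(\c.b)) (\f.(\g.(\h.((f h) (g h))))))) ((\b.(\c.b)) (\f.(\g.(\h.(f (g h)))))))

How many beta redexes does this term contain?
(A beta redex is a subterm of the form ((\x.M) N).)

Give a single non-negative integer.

Answer: 3

Derivation:
Term: (((((\a.a) (\f.(\g.(\h.(f (g h)))))) (\d.(\e.((d e) e)))) ((\b.(\c.b)) (\f.(\g.(\h.((f h) (g h))))))) ((\b.(\c.b)) (\f.(\g.(\h.(f (g h)))))))
  Redex: ((\a.a) (\f.(\g.(\h.(f (g h))))))
  Redex: ((\b.(\c.b)) (\f.(\g.(\h.((f h) (g h))))))
  Redex: ((\b.(\c.b)) (\f.(\g.(\h.(f (g h))))))
Total redexes: 3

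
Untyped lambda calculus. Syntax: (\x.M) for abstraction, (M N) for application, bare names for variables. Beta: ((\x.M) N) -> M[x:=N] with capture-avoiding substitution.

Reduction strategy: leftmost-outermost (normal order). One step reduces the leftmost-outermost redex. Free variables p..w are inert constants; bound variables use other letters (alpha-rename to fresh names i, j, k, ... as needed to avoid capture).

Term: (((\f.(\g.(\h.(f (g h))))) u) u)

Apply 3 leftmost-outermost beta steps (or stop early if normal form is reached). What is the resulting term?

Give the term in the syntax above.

Answer: (\h.(u (u h)))

Derivation:
Step 0: (((\f.(\g.(\h.(f (g h))))) u) u)
Step 1: ((\g.(\h.(u (g h)))) u)
Step 2: (\h.(u (u h)))
Step 3: (normal form reached)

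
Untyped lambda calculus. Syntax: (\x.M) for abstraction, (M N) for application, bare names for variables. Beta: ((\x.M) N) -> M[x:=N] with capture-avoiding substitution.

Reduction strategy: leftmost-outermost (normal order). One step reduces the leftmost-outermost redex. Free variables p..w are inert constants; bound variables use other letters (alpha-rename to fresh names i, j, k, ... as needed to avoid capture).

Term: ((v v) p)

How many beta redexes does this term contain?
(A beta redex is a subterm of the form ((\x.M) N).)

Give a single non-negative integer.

Answer: 0

Derivation:
Term: ((v v) p)
  (no redexes)
Total redexes: 0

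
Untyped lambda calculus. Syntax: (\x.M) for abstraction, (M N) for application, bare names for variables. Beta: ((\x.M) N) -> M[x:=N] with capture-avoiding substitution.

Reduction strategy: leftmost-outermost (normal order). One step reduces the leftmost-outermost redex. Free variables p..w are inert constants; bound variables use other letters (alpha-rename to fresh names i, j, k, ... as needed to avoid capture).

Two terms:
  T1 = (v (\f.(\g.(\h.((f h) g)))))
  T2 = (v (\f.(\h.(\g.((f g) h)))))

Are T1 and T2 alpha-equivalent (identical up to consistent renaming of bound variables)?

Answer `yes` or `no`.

Answer: yes

Derivation:
Term 1: (v (\f.(\g.(\h.((f h) g)))))
Term 2: (v (\f.(\h.(\g.((f g) h)))))
Alpha-equivalence: compare structure up to binder renaming.
Result: True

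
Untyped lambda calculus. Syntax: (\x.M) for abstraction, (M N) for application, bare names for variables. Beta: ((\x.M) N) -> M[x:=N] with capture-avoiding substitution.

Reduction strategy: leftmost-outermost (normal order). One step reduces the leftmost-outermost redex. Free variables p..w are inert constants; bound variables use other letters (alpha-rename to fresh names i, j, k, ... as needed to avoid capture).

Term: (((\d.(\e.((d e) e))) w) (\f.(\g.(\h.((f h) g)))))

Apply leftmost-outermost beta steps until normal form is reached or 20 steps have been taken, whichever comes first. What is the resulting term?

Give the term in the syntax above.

Answer: ((w (\f.(\g.(\h.((f h) g))))) (\f.(\g.(\h.((f h) g)))))

Derivation:
Step 0: (((\d.(\e.((d e) e))) w) (\f.(\g.(\h.((f h) g)))))
Step 1: ((\e.((w e) e)) (\f.(\g.(\h.((f h) g)))))
Step 2: ((w (\f.(\g.(\h.((f h) g))))) (\f.(\g.(\h.((f h) g)))))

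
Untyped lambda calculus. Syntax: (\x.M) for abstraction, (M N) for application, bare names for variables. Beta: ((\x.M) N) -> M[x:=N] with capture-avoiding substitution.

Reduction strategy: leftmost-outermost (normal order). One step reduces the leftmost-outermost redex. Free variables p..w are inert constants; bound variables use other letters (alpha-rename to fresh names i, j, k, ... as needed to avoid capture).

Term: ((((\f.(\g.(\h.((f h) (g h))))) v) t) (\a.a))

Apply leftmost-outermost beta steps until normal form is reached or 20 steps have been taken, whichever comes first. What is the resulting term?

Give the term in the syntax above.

Step 0: ((((\f.(\g.(\h.((f h) (g h))))) v) t) (\a.a))
Step 1: (((\g.(\h.((v h) (g h)))) t) (\a.a))
Step 2: ((\h.((v h) (t h))) (\a.a))
Step 3: ((v (\a.a)) (t (\a.a)))

Answer: ((v (\a.a)) (t (\a.a)))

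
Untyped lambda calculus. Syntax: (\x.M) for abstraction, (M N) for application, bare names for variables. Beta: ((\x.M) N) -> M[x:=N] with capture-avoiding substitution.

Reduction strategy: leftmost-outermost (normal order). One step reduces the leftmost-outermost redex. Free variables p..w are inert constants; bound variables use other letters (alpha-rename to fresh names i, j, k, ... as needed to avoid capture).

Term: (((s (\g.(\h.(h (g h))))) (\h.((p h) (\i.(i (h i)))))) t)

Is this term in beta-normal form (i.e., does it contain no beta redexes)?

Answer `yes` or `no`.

Term: (((s (\g.(\h.(h (g h))))) (\h.((p h) (\i.(i (h i)))))) t)
No beta redexes found.

Answer: yes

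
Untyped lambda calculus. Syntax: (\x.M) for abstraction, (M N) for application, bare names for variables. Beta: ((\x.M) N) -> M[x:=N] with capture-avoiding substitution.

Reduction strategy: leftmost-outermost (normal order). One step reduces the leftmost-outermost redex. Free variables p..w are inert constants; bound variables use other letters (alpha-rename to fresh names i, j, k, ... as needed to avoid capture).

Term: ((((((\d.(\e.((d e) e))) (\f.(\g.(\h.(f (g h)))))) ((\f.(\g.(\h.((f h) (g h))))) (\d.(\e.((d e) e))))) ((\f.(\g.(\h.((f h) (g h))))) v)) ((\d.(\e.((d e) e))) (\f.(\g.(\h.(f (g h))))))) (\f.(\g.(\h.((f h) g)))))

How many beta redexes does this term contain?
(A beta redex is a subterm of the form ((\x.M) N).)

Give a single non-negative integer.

Answer: 4

Derivation:
Term: ((((((\d.(\e.((d e) e))) (\f.(\g.(\h.(f (g h)))))) ((\f.(\g.(\h.((f h) (g h))))) (\d.(\e.((d e) e))))) ((\f.(\g.(\h.((f h) (g h))))) v)) ((\d.(\e.((d e) e))) (\f.(\g.(\h.(f (g h))))))) (\f.(\g.(\h.((f h) g)))))
  Redex: ((\d.(\e.((d e) e))) (\f.(\g.(\h.(f (g h))))))
  Redex: ((\f.(\g.(\h.((f h) (g h))))) (\d.(\e.((d e) e))))
  Redex: ((\f.(\g.(\h.((f h) (g h))))) v)
  Redex: ((\d.(\e.((d e) e))) (\f.(\g.(\h.(f (g h))))))
Total redexes: 4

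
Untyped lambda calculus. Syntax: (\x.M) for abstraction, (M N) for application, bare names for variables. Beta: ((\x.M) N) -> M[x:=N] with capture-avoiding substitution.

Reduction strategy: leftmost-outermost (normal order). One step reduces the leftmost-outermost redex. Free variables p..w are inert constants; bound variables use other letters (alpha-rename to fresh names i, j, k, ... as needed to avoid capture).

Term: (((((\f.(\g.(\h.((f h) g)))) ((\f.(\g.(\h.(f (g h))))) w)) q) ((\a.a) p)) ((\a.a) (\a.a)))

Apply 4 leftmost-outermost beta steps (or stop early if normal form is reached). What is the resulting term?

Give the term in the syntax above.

Answer: ((((\g.(\h.(w (g h)))) ((\a.a) p)) q) ((\a.a) (\a.a)))

Derivation:
Step 0: (((((\f.(\g.(\h.((f h) g)))) ((\f.(\g.(\h.(f (g h))))) w)) q) ((\a.a) p)) ((\a.a) (\a.a)))
Step 1: ((((\g.(\h.((((\f.(\g.(\h.(f (g h))))) w) h) g))) q) ((\a.a) p)) ((\a.a) (\a.a)))
Step 2: (((\h.((((\f.(\g.(\h.(f (g h))))) w) h) q)) ((\a.a) p)) ((\a.a) (\a.a)))
Step 3: (((((\f.(\g.(\h.(f (g h))))) w) ((\a.a) p)) q) ((\a.a) (\a.a)))
Step 4: ((((\g.(\h.(w (g h)))) ((\a.a) p)) q) ((\a.a) (\a.a)))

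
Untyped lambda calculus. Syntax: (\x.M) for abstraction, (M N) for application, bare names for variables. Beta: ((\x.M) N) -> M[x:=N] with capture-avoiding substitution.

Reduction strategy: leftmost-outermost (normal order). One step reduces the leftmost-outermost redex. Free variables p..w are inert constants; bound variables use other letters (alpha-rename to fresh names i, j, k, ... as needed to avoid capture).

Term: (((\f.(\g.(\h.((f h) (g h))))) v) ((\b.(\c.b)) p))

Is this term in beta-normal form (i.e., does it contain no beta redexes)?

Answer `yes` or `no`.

Term: (((\f.(\g.(\h.((f h) (g h))))) v) ((\b.(\c.b)) p))
Found 2 beta redex(es).

Answer: no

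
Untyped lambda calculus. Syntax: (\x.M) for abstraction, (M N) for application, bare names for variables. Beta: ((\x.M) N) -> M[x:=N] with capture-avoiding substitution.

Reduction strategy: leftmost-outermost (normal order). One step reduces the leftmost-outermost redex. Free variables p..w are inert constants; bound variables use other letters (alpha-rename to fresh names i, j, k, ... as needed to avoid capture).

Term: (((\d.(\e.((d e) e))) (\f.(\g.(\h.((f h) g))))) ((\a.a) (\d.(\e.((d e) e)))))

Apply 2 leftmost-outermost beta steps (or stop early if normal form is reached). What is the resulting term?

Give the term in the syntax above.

Step 0: (((\d.(\e.((d e) e))) (\f.(\g.(\h.((f h) g))))) ((\a.a) (\d.(\e.((d e) e)))))
Step 1: ((\e.(((\f.(\g.(\h.((f h) g)))) e) e)) ((\a.a) (\d.(\e.((d e) e)))))
Step 2: (((\f.(\g.(\h.((f h) g)))) ((\a.a) (\d.(\e.((d e) e))))) ((\a.a) (\d.(\e.((d e) e)))))

Answer: (((\f.(\g.(\h.((f h) g)))) ((\a.a) (\d.(\e.((d e) e))))) ((\a.a) (\d.(\e.((d e) e)))))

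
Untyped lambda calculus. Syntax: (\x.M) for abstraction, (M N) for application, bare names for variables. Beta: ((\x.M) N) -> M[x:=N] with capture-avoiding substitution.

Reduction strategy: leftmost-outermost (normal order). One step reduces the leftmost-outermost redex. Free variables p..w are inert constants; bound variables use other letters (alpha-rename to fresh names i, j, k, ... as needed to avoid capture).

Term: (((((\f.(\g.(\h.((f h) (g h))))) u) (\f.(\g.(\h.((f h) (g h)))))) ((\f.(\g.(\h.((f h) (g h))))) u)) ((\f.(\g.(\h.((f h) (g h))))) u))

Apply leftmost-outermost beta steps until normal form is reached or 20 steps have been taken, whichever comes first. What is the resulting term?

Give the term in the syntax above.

Answer: (((u (\g.(\h.((u h) (g h))))) (\g.(\h.((u (g h)) (h (g h)))))) (\g.(\h.((u h) (g h)))))

Derivation:
Step 0: (((((\f.(\g.(\h.((f h) (g h))))) u) (\f.(\g.(\h.((f h) (g h)))))) ((\f.(\g.(\h.((f h) (g h))))) u)) ((\f.(\g.(\h.((f h) (g h))))) u))
Step 1: ((((\g.(\h.((u h) (g h)))) (\f.(\g.(\h.((f h) (g h)))))) ((\f.(\g.(\h.((f h) (g h))))) u)) ((\f.(\g.(\h.((f h) (g h))))) u))
Step 2: (((\h.((u h) ((\f.(\g.(\h.((f h) (g h))))) h))) ((\f.(\g.(\h.((f h) (g h))))) u)) ((\f.(\g.(\h.((f h) (g h))))) u))
Step 3: (((u ((\f.(\g.(\h.((f h) (g h))))) u)) ((\f.(\g.(\h.((f h) (g h))))) ((\f.(\g.(\h.((f h) (g h))))) u))) ((\f.(\g.(\h.((f h) (g h))))) u))
Step 4: (((u (\g.(\h.((u h) (g h))))) ((\f.(\g.(\h.((f h) (g h))))) ((\f.(\g.(\h.((f h) (g h))))) u))) ((\f.(\g.(\h.((f h) (g h))))) u))
Step 5: (((u (\g.(\h.((u h) (g h))))) (\g.(\h.((((\f.(\g.(\h.((f h) (g h))))) u) h) (g h))))) ((\f.(\g.(\h.((f h) (g h))))) u))
Step 6: (((u (\g.(\h.((u h) (g h))))) (\g.(\h.(((\g.(\h.((u h) (g h)))) h) (g h))))) ((\f.(\g.(\h.((f h) (g h))))) u))
Step 7: (((u (\g.(\h.((u h) (g h))))) (\g.(\h.((\i.((u i) (h i))) (g h))))) ((\f.(\g.(\h.((f h) (g h))))) u))
Step 8: (((u (\g.(\h.((u h) (g h))))) (\g.(\h.((u (g h)) (h (g h)))))) ((\f.(\g.(\h.((f h) (g h))))) u))
Step 9: (((u (\g.(\h.((u h) (g h))))) (\g.(\h.((u (g h)) (h (g h)))))) (\g.(\h.((u h) (g h)))))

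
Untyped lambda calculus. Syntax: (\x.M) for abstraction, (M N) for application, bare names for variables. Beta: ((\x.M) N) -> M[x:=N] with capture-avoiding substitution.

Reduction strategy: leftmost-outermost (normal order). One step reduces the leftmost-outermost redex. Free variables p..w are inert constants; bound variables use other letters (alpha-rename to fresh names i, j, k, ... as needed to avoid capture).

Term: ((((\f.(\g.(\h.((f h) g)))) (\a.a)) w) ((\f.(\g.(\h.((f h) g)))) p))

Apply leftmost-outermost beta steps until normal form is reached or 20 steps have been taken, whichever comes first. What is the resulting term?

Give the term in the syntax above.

Answer: (\h.((p h) w))

Derivation:
Step 0: ((((\f.(\g.(\h.((f h) g)))) (\a.a)) w) ((\f.(\g.(\h.((f h) g)))) p))
Step 1: (((\g.(\h.(((\a.a) h) g))) w) ((\f.(\g.(\h.((f h) g)))) p))
Step 2: ((\h.(((\a.a) h) w)) ((\f.(\g.(\h.((f h) g)))) p))
Step 3: (((\a.a) ((\f.(\g.(\h.((f h) g)))) p)) w)
Step 4: (((\f.(\g.(\h.((f h) g)))) p) w)
Step 5: ((\g.(\h.((p h) g))) w)
Step 6: (\h.((p h) w))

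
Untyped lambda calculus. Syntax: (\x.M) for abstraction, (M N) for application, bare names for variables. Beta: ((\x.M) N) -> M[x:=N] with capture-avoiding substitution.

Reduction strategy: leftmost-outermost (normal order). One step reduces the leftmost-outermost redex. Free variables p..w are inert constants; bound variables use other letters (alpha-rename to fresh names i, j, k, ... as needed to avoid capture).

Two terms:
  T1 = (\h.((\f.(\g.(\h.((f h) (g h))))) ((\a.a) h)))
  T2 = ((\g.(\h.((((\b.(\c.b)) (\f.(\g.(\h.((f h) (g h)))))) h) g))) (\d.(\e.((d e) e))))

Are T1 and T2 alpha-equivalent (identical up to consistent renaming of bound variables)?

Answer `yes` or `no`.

Term 1: (\h.((\f.(\g.(\h.((f h) (g h))))) ((\a.a) h)))
Term 2: ((\g.(\h.((((\b.(\c.b)) (\f.(\g.(\h.((f h) (g h)))))) h) g))) (\d.(\e.((d e) e))))
Alpha-equivalence: compare structure up to binder renaming.
Result: False

Answer: no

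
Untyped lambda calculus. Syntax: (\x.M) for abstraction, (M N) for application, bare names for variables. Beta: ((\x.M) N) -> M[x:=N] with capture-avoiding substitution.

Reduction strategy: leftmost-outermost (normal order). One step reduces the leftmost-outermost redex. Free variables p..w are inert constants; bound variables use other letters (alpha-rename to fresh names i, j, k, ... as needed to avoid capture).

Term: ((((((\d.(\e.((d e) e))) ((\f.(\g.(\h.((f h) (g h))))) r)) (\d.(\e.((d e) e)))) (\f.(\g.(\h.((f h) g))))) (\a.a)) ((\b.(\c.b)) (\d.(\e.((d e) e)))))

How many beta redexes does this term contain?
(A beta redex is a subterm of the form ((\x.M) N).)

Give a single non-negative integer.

Term: ((((((\d.(\e.((d e) e))) ((\f.(\g.(\h.((f h) (g h))))) r)) (\d.(\e.((d e) e)))) (\f.(\g.(\h.((f h) g))))) (\a.a)) ((\b.(\c.b)) (\d.(\e.((d e) e)))))
  Redex: ((\d.(\e.((d e) e))) ((\f.(\g.(\h.((f h) (g h))))) r))
  Redex: ((\f.(\g.(\h.((f h) (g h))))) r)
  Redex: ((\b.(\c.b)) (\d.(\e.((d e) e))))
Total redexes: 3

Answer: 3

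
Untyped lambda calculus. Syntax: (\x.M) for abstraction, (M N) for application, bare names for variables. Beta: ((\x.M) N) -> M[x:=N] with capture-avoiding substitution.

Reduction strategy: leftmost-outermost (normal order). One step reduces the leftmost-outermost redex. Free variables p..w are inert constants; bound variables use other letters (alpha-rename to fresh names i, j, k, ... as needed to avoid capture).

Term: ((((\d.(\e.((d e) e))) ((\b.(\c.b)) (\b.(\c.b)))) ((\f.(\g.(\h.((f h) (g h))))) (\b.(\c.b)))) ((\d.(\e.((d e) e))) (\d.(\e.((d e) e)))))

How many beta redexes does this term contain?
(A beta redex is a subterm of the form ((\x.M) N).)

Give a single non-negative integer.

Answer: 4

Derivation:
Term: ((((\d.(\e.((d e) e))) ((\b.(\c.b)) (\b.(\c.b)))) ((\f.(\g.(\h.((f h) (g h))))) (\b.(\c.b)))) ((\d.(\e.((d e) e))) (\d.(\e.((d e) e)))))
  Redex: ((\d.(\e.((d e) e))) ((\b.(\c.b)) (\b.(\c.b))))
  Redex: ((\b.(\c.b)) (\b.(\c.b)))
  Redex: ((\f.(\g.(\h.((f h) (g h))))) (\b.(\c.b)))
  Redex: ((\d.(\e.((d e) e))) (\d.(\e.((d e) e))))
Total redexes: 4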